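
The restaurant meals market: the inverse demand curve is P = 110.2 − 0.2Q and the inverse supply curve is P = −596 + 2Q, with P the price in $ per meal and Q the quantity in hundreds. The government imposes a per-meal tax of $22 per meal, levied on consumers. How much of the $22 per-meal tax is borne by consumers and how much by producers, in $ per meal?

Inverting to Q(P) form: Qd = 551 − 5P; Qs = 0.5P + 298.
Without the tax, 551 − 5P = 0.5P + 298 gives 5.5P = 253, so P* = $46 and Q* = 321.
With the tax collected from consumers, demand (in seller-price terms) shifts: Qd = 551 − 5(P + 22).
Solving gives Q = 311 with consumers paying $48 and producers receiving $26 (the $22 wedge).
Burden on consumers: $2; on producers: $20. (They sum to $22.)

Consumers bear $2 per meal; producers bear $20 per meal.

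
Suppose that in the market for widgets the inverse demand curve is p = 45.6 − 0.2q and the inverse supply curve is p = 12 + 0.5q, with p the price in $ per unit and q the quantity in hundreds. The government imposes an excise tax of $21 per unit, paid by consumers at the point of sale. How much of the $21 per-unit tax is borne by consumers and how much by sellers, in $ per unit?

Rewrite in direct form: qd = 228 − 5p and qs = 2p − 24.
Without the tax, 228 − 5p = 2p − 24 gives 7p = 252, so p* = $36 and q* = 48.
With the tax collected from consumers, demand (in seller-price terms) shifts: qd = 228 − 5(p + 21).
New equilibrium: consumers pay $42, sellers receive $21, q = 18. (Wedge: pb − ps = 21.)
Burden on consumers: $6; on sellers: $15. (They sum to $21.)

Consumers bear $6 per unit; sellers bear $15 per unit.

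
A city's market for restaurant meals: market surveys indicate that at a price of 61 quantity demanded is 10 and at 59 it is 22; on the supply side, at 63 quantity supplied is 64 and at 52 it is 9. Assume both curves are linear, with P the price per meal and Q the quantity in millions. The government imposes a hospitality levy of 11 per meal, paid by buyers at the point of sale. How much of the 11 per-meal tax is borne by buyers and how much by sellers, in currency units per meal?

Demand slope: (22 − 10)/(59 − 61) = -6, so Qd = 376 − 6P.
Supply slope: (9 − 64)/(52 − 63) = 5, so Qs = 5P − 251.
Before the tax: set 376 − 6P = 5P − 251 → P* = 57, Q* = 34.
With the tax collected from buyers, demand (in seller-price terms) shifts: Qd = 376 − 6(P + 11).
New equilibrium: buyers pay 62, sellers receive 51, Q = 4. (Wedge: Pb − Ps = 11.)
Burden on buyers: 5; on sellers: 6. (They sum to 11.)

Buyers bear 5 per meal; sellers bear 6 per meal.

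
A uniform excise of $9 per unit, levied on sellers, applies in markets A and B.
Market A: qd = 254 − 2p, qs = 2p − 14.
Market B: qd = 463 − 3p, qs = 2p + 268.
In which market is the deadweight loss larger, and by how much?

Market A: pre-tax p* = $67, q* = 120; post-tax q = 111; deadweight loss = $40.5.
Market B: pre-tax p* = $39, q* = 346; post-tax q = 335.2; deadweight loss = $48.6.
Difference: $40.5 vs $48.6 → market B is larger by $8.1.

Market B, by $8.1.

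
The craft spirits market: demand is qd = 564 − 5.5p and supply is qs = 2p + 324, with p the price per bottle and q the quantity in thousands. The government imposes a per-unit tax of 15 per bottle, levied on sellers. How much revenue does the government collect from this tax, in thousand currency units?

Before the tax: set 564 − 5.5p = 2p + 324 → p* = 32, q* = 388.
With the tax collected from sellers, supply shifts: qs = 2(p − 15) + 324.
New equilibrium: buyers pay 36, sellers receive 21, q = 366. (Wedge: pb − ps = 15.)
Revenue = t · Q = 15 · 366 = 5490.

Tax revenue = 5490 thousand.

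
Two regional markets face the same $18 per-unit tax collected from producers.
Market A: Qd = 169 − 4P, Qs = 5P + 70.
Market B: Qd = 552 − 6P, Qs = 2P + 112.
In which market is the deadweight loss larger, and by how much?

Market A: pre-tax P* = $11, Q* = 125; post-tax Q = 85; deadweight loss = $360.
Market B: pre-tax P* = $55, Q* = 222; post-tax Q = 195; deadweight loss = $243.
Difference: $360 vs $243 → market A is larger by $117.

Market A, by $117.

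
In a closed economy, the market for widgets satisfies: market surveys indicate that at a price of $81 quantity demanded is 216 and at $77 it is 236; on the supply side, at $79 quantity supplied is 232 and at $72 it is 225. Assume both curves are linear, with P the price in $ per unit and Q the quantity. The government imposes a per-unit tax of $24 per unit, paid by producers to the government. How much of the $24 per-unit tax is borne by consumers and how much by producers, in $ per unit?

Demand slope: (236 − 216)/(77 − 81) = -5, so Qd = 621 − 5P.
Supply slope: (225 − 232)/(72 − 79) = 1, so Qs = P + 153.
Without the tax, 621 − 5P = P + 153 gives 6P = 468, so P* = $78 and Q* = 231.
With the tax collected from producers, supply shifts: Qs = (P − 24) + 153.
Solving gives Q = 211 with consumers paying $82 and producers receiving $58 (the $24 wedge).
Burden on consumers: $4; on producers: $20. (They sum to $24.)

Consumers bear $4 per unit; producers bear $20 per unit.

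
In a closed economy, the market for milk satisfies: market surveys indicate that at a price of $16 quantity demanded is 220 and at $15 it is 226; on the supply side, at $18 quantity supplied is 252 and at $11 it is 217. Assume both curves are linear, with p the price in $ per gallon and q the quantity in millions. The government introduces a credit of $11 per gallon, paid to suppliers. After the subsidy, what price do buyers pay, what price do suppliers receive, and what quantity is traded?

Buyers pay $9; suppliers receive $20; quantity = 262.

Demand slope: (226 − 220)/(15 − 16) = -6, so qd = 316 − 6p.
Supply slope: (217 − 252)/(11 − 18) = 5, so qs = 5p + 162.
Before the subsidy: set 316 − 6p = 5p + 162 → p* = $14, q* = 232.
With a per-unit subsidy paid to suppliers, each receives p + 11 per unit sold, so supply becomes qs = 5(p + 11) + 162.
New equilibrium: buyers pay $9, suppliers receive $20, q = 262. (Wedge: pb − ps = −11.)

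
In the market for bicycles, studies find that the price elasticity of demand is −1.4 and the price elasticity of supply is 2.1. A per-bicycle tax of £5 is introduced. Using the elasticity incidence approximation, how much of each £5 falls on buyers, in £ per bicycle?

Buyers bear ≈ £3 per bicycle.

Incidence ratio: buyers' share ≈ εs / (εs + |εd|) = 2.1 / (2.1 + 1.4) = 0.6.
So buyers bear ≈ 0.6 × £5 = £3; suppliers bear £2.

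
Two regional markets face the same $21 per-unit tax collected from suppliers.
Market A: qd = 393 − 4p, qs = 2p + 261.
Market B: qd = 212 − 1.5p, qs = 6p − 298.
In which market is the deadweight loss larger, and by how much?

Market A, by $29.4.

Market A: pre-tax p* = $22, q* = 305; post-tax q = 277; deadweight loss = $294.
Market B: pre-tax p* = $68, q* = 110; post-tax q = 84.8; deadweight loss = $264.6.
Difference: $294 vs $264.6 → market A is larger by $29.4.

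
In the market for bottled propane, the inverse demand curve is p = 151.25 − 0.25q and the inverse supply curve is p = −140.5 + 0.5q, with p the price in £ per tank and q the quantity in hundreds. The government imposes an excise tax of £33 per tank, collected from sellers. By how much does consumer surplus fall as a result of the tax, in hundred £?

Consumer surplus falls by £4037 hundred.

Rewrite in direct form: qd = 605 − 4p and qs = 2p + 281.
Before the tax: set 605 − 4p = 2p + 281 → p* = £54, q* = 389.
With the tax collected from sellers, supply shifts: qs = 2(p − 33) + 281.
Solving gives q = 345 with buyers paying £65 and sellers receiving £32 (the £33 wedge).
ΔCS is the trapezoid between Q = 345 and Q = 389 of height £11: ½ · (389 + 345) · 11 = £4037.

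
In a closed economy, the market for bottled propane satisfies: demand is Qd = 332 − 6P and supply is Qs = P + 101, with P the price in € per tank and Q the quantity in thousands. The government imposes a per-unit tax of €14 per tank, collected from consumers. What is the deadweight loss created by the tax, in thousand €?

Without the tax, 332 − 6P = P + 101 gives 7P = 231, so P* = €33 and Q* = 134.
With the tax collected from consumers, demand (in seller-price terms) shifts: Qd = 332 − 6(P + 14).
Solving gives Q = 122 with consumers paying €35 and producers receiving €21 (the €14 wedge).
Quantity falls by |ΔQ| = |134 − 122| = 12.
DWL = ½ · t · |ΔQ| = ½ · 14 · 12 = €84.

Deadweight loss = €84 thousand.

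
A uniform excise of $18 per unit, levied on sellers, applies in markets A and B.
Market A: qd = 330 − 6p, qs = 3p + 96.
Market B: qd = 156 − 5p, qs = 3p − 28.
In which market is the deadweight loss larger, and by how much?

Market A, by $20.25.

Market A: pre-tax p* = $26, q* = 174; post-tax q = 138; deadweight loss = $324.
Market B: pre-tax p* = $23, q* = 41; post-tax q = 7.25; deadweight loss = $303.75.
Difference: $324 vs $303.75 → market A is larger by $20.25.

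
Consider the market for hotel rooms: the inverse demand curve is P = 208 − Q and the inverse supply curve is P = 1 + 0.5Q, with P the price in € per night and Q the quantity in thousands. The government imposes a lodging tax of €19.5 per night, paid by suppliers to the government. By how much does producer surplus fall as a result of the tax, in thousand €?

Producer surplus falls by €854.75 thousand.

Rewrite in direct form: Qd = 208 − P and Qs = 2P − 2.
Without the tax, 208 − P = 2P − 2 gives 3P = 210, so P* = €70 and Q* = 138.
With the tax collected from suppliers, supply shifts: Qs = 2(P − 19.5) − 2.
Solving gives Q = 125 with buyers paying €83 and suppliers receiving €63.5 (the €19.5 wedge).
ΔPS is the trapezoid between Q = 125 and Q = 138 of height €6.5: ½ · (138 + 125) · 6.5 = €854.75.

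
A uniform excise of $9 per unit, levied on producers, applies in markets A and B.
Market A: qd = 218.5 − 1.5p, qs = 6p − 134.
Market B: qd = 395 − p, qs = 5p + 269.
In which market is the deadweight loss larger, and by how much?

Market A: pre-tax p* = $47, q* = 148; post-tax q = 137.2; deadweight loss = $48.6.
Market B: pre-tax p* = $21, q* = 374; post-tax q = 366.5; deadweight loss = $33.75.
Difference: $48.6 vs $33.75 → market A is larger by $14.85.

Market A, by $14.85.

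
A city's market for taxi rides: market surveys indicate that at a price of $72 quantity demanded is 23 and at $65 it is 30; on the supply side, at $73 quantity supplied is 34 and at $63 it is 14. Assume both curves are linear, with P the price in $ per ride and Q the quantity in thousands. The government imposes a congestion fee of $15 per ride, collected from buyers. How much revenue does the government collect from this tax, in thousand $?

Tax revenue = $240 thousand.

Demand slope: (30 − 23)/(65 − 72) = -1, so Qd = 95 − P.
Supply slope: (14 − 34)/(63 − 73) = 2, so Qs = 2P − 112.
Before the tax: set 95 − P = 2P − 112 → P* = $69, Q* = 26.
With the tax collected from buyers, demand (in seller-price terms) shifts: Qd = 95 − (P + 15).
Solving gives Q = 16 with buyers paying $79 and producers receiving $64 (the $15 wedge).
Revenue = t · Q = 15 · 16 = $240.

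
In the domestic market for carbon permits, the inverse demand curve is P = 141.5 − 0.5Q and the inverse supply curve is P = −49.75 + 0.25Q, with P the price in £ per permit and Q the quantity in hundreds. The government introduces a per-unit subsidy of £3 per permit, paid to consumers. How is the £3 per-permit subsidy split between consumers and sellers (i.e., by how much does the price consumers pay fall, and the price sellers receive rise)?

Rewrite in direct form: Qd = 283 − 2P and Qs = 4P + 199.
Before the subsidy: set 283 − 2P = 4P + 199 → P* = £14, Q* = 255.
With a per-unit subsidy paid to consumers, each effectively pays P − 3, so demand becomes Qd = 283 − 2(P − 3).
New equilibrium: consumers pay £12, sellers receive £15, Q = 259. (Wedge: Pb − Ps = −3.)
Gain to consumers: £2; to sellers: £1. (They sum to £3.)

Consumers gain £2 per permit; sellers gain £1 per permit.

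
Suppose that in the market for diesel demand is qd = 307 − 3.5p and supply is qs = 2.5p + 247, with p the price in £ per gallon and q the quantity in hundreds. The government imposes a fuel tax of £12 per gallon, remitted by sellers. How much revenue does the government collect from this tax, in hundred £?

Tax revenue = £3054 hundred.

Without the tax, 307 − 3.5p = 2.5p + 247 gives 6p = 60, so p* = £10 and q* = 272.
With the tax collected from sellers, supply shifts: qs = 2.5(p − 12) + 247.
Solving gives q = 254.5 with consumers paying £15 and sellers receiving £3 (the £12 wedge).
Revenue = t · Q = 12 · 254.5 = £3054.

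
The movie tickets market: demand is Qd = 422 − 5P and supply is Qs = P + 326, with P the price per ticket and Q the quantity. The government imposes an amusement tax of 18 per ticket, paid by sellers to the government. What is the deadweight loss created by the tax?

Deadweight loss = 135.

Before the tax: set 422 − 5P = P + 326 → P* = 16, Q* = 342.
With the tax collected from sellers, supply shifts: Qs = (P − 18) + 326.
Solving gives Q = 327 with consumers paying 19 and sellers receiving 1 (the 18 wedge).
Quantity falls by |ΔQ| = |342 − 327| = 15.
DWL = ½ · t · |ΔQ| = ½ · 18 · 15 = 135.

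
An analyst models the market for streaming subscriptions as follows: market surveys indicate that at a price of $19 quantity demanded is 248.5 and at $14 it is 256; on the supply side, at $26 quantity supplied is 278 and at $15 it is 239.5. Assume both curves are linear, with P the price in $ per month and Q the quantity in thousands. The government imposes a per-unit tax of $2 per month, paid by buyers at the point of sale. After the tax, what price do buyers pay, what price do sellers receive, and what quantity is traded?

Buyers pay $19.4; sellers receive $17.4; quantity = 247.9.

Demand slope: (256 − 248.5)/(14 − 19) = -1.5, so Qd = 277 − 1.5P.
Supply slope: (239.5 − 278)/(15 − 26) = 3.5, so Qs = 3.5P + 187.
Without the tax, 277 − 1.5P = 3.5P + 187 gives 5P = 90, so P* = $18 and Q* = 250.
With the tax collected from buyers, demand (in seller-price terms) shifts: Qd = 277 − 1.5(P + 2).
New equilibrium: buyers pay $19.4, sellers receive $17.4, Q = 247.9. (Wedge: Pb − Ps = 2.)
The less price-elastic side of the market bears the larger share of a per-unit tax.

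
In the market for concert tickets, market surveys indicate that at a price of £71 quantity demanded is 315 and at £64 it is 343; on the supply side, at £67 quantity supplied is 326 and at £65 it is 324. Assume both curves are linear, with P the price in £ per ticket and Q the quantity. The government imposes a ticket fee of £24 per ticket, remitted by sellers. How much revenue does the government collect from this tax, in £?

Tax revenue = £7387.2.

Demand slope: (343 − 315)/(64 − 71) = -4, so Qd = 599 − 4P.
Supply slope: (324 − 326)/(65 − 67) = 1, so Qs = P + 259.
Without the tax, 599 − 4P = P + 259 gives 5P = 340, so P* = £68 and Q* = 327.
With the tax collected from sellers, supply shifts: Qs = (P − 24) + 259.
Solving gives Q = 307.8 with buyers paying £72.8 and sellers receiving £48.8 (the £24 wedge).
Revenue = t · Q = 24 · 307.8 = £7387.2.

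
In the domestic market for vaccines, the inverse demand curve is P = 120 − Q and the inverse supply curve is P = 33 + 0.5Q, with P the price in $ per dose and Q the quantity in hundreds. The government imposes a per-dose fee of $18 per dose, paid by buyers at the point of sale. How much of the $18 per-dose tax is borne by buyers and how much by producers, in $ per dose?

Buyers bear $12 per dose; producers bear $6 per dose.

Rewrite in direct form: Qd = 120 − P and Qs = 2P − 66.
Without the tax, 120 − P = 2P − 66 gives 3P = 186, so P* = $62 and Q* = 58.
With the tax collected from buyers, demand (in seller-price terms) shifts: Qd = 120 − (P + 18).
Solving gives Q = 46 with buyers paying $74 and producers receiving $56 (the $18 wedge).
Burden on buyers: $12; on producers: $6. (They sum to $18.)
The less price-elastic side of the market bears the larger share of a per-unit tax.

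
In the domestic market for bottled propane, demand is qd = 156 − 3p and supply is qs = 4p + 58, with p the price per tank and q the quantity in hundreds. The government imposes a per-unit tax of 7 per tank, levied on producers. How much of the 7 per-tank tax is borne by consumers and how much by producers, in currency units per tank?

Consumers bear 4 per tank; producers bear 3 per tank.

Before the tax: set 156 − 3p = 4p + 58 → p* = 14, q* = 114.
With the tax collected from producers, supply shifts: qs = 4(p − 7) + 58.
New equilibrium: consumers pay 18, producers receive 11, q = 102. (Wedge: pb − ps = 7.)
Burden on consumers: 4; on producers: 3. (They sum to 7.)
The less price-elastic side of the market bears the larger share of a per-unit tax.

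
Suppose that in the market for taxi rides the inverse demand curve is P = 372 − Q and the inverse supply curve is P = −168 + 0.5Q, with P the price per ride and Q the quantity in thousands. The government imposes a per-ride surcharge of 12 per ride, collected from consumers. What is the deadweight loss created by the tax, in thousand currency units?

Deadweight loss = 48 thousand.

Inverting to Q(P) form: Qd = 372 − P; Qs = 2P + 336.
Before the tax: set 372 − P = 2P + 336 → P* = 12, Q* = 360.
With the tax collected from consumers, demand (in seller-price terms) shifts: Qd = 372 − (P + 12).
Solving gives Q = 352 with consumers paying 20 and suppliers receiving 8 (the 12 wedge).
Quantity falls by |ΔQ| = |360 − 352| = 8.
DWL = ½ · t · |ΔQ| = ½ · 12 · 8 = 48.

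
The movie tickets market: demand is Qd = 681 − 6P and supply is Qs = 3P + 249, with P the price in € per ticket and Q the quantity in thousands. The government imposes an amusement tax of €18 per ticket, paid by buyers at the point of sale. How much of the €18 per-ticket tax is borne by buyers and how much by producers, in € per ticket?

Buyers bear €6 per ticket; producers bear €12 per ticket.

Without the tax, 681 − 6P = 3P + 249 gives 9P = 432, so P* = €48 and Q* = 393.
With the tax collected from buyers, demand (in seller-price terms) shifts: Qd = 681 − 6(P + 18).
New equilibrium: buyers pay €54, producers receive €36, Q = 357. (Wedge: Pb − Ps = 18.)
Burden on buyers: €6; on producers: €12. (They sum to €18.)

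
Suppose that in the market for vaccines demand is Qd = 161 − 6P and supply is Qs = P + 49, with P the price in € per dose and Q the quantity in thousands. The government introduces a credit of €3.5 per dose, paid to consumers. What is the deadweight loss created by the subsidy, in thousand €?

Before the subsidy: set 161 − 6P = P + 49 → P* = €16, Q* = 65.
With a per-unit subsidy paid to consumers, each effectively pays P − 3.5, so demand becomes Qd = 161 − 6(P − 3.5).
Solving gives Q = 68 with consumers paying €15.5 and suppliers receiving €19 (the €3.5 wedge).
Quantity rises by |ΔQ| = |65 − 68| = 3.
DWL = ½ · t · |ΔQ| = ½ · 3.5 · 3 = €5.25.

Deadweight loss = €5.25 thousand.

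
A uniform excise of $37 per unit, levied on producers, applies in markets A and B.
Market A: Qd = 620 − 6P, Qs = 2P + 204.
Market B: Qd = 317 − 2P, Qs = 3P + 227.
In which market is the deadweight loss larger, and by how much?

Market A, by $205.35.

Market A: pre-tax P* = $52, Q* = 308; post-tax Q = 252.5; deadweight loss = $1026.75.
Market B: pre-tax P* = $18, Q* = 281; post-tax Q = 236.6; deadweight loss = $821.4.
Difference: $1026.75 vs $821.4 → market A is larger by $205.35.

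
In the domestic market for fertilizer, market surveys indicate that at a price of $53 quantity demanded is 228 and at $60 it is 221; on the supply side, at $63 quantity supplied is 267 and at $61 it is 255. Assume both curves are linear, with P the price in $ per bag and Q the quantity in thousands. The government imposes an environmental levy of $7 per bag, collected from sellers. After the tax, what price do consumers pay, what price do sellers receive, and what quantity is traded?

Consumers pay $62; sellers receive $55; quantity = 219.

Demand slope: (221 − 228)/(60 − 53) = -1, so Qd = 281 − P.
Supply slope: (255 − 267)/(61 − 63) = 6, so Qs = 6P − 111.
Before the tax: set 281 − P = 6P − 111 → P* = $56, Q* = 225.
With the tax collected from sellers, supply shifts: Qs = 6(P − 7) − 111.
New equilibrium: consumers pay $62, sellers receive $55, Q = 219. (Wedge: Pb − Ps = 7.)
The less price-elastic side of the market bears the larger share of a per-unit tax.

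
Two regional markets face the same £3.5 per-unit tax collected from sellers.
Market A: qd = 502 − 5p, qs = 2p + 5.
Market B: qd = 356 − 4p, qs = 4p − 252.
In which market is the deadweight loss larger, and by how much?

Market B, by £3.5.

Market A: pre-tax p* = £71, q* = 147; post-tax q = 142; deadweight loss = £8.75.
Market B: pre-tax p* = £76, q* = 52; post-tax q = 45; deadweight loss = £12.25.
Difference: £8.75 vs £12.25 → market B is larger by £3.5.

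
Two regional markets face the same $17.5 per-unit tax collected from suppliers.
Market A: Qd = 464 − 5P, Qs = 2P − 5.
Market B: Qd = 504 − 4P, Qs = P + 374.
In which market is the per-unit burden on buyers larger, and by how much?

Market A: pre-tax P* = $67, Q* = 129; post-tax Q = 104; per-unit burden on buyers = $5.
Market B: pre-tax P* = $26, Q* = 400; post-tax Q = 386; per-unit burden on buyers = $3.5.
Difference: $5 vs $3.5 → market A is larger by $1.5.

Market A, by $1.5.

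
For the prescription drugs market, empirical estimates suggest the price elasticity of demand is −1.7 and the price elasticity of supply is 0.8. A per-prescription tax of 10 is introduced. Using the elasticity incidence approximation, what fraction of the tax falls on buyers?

Incidence ratio: buyers' share ≈ εs / (εs + |εd|) = 0.8 / (0.8 + 1.7) = 0.32.
Supply is the less elastic side, so buyers bear the smaller share.

Buyers' share ≈ 0.32.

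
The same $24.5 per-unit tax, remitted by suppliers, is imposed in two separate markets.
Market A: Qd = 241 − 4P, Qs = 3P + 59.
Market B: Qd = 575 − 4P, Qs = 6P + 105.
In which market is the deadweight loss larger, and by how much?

Market B, by $205.8.

Market A: pre-tax P* = $26, Q* = 137; post-tax Q = 95; deadweight loss = $514.5.
Market B: pre-tax P* = $47, Q* = 387; post-tax Q = 328.2; deadweight loss = $720.3.
Difference: $514.5 vs $720.3 → market B is larger by $205.8.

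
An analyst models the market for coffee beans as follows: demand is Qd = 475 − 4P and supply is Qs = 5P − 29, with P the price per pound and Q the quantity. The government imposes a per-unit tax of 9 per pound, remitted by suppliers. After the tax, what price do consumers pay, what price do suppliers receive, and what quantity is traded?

Without the tax, 475 − 4P = 5P − 29 gives 9P = 504, so P* = 56 and Q* = 251.
With the tax collected from suppliers, supply shifts: Qs = 5(P − 9) − 29.
Solving gives Q = 231 with consumers paying 61 and suppliers receiving 52 (the 9 wedge).

Consumers pay 61; suppliers receive 52; quantity = 231.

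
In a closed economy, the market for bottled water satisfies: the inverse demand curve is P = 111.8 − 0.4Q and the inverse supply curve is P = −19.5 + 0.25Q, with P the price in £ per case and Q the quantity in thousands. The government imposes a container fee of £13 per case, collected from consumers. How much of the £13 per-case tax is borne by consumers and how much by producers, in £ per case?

Rewrite in direct form: Qd = 279.5 − 2.5P and Qs = 4P + 78.
Without the tax, 279.5 − 2.5P = 4P + 78 gives 6.5P = 201.5, so P* = £31 and Q* = 202.
With the tax collected from consumers, demand (in seller-price terms) shifts: Qd = 279.5 − 2.5(P + 13).
Solving gives Q = 182 with consumers paying £39 and producers receiving £26 (the £13 wedge).
Burden on consumers: £8; on producers: £5. (They sum to £13.)

Consumers bear £8 per case; producers bear £5 per case.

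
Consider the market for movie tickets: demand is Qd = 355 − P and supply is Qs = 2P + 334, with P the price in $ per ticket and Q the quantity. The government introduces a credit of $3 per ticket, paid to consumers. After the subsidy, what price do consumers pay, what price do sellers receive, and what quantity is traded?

Before the subsidy: set 355 − P = 2P + 334 → P* = $7, Q* = 348.
With a per-unit subsidy paid to consumers, each effectively pays P − 3, so demand becomes Qd = 355 − (P − 3).
Solving gives Q = 350 with consumers paying $5 and sellers receiving $8 (the $3 wedge).

Consumers pay $5; sellers receive $8; quantity = 350.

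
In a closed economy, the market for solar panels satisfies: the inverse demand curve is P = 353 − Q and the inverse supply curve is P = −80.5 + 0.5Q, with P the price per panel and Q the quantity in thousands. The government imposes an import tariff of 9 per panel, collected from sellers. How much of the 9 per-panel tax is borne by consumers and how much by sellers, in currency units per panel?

Consumers bear 6 per panel; sellers bear 3 per panel.

Inverting to Q(P) form: Qd = 353 − P; Qs = 2P + 161.
Before the tax: set 353 − P = 2P + 161 → P* = 64, Q* = 289.
With the tax collected from sellers, supply shifts: Qs = 2(P − 9) + 161.
New equilibrium: consumers pay 70, sellers receive 61, Q = 283. (Wedge: Pb − Ps = 9.)
Burden on consumers: 6; on sellers: 3. (They sum to 9.)
The less price-elastic side of the market bears the larger share of a per-unit tax.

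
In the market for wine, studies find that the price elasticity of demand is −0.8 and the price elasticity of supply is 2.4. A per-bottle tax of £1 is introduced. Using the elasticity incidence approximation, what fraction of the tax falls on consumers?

Incidence ratio: consumers' share ≈ εs / (εs + |εd|) = 2.4 / (2.4 + 0.8) = 0.75.
Supply is the more elastic side, so consumers bear the larger share.

Consumers' share ≈ 0.75.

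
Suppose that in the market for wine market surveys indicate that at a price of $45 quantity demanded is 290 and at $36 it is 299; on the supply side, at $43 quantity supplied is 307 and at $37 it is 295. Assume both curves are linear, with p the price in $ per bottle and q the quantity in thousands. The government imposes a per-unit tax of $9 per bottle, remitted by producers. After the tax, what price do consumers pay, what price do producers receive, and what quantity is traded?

Demand slope: (299 − 290)/(36 − 45) = -1, so qd = 335 − p.
Supply slope: (295 − 307)/(37 − 43) = 2, so qs = 2p + 221.
Before the tax: set 335 − p = 2p + 221 → p* = $38, q* = 297.
With the tax collected from producers, supply shifts: qs = 2(p − 9) + 221.
Solving gives q = 291 with consumers paying $44 and producers receiving $35 (the $9 wedge).
The less price-elastic side of the market bears the larger share of a per-unit tax.

Consumers pay $44; producers receive $35; quantity = 291.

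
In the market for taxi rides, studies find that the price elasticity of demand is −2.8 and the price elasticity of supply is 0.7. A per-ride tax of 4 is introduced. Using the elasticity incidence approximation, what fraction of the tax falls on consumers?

Incidence ratio: consumers' share ≈ εs / (εs + |εd|) = 0.7 / (0.7 + 2.8) = 0.2.
Supply is the less elastic side, so consumers bear the smaller share.

Consumers' share ≈ 0.2.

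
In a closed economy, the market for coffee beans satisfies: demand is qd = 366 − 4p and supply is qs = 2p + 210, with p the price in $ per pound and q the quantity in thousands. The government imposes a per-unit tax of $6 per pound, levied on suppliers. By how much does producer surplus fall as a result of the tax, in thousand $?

Without the tax, 366 − 4p = 2p + 210 gives 6p = 156, so p* = $26 and q* = 262.
With the tax collected from suppliers, supply shifts: qs = 2(p − 6) + 210.
New equilibrium: buyers pay $28, suppliers receive $22, q = 254. (Wedge: pb − ps = 6.)
ΔPS is the trapezoid between Q = 254 and Q = 262 of height $4: ½ · (262 + 254) · 4 = $1032.

Producer surplus falls by $1032 thousand.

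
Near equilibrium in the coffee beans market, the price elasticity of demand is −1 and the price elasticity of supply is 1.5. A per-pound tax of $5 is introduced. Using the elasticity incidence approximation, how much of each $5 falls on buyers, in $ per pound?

Buyers bear ≈ $3 per pound.

Incidence ratio: buyers' share ≈ εs / (εs + |εd|) = 1.5 / (1.5 + 1) = 0.6.
So buyers bear ≈ 0.6 × $5 = $3; sellers bear $2.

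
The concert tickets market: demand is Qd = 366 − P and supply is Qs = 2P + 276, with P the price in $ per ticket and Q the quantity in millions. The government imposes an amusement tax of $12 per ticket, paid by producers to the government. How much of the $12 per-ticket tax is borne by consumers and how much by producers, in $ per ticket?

Consumers bear $8 per ticket; producers bear $4 per ticket.

Without the tax, 366 − P = 2P + 276 gives 3P = 90, so P* = $30 and Q* = 336.
With the tax collected from producers, supply shifts: Qs = 2(P − 12) + 276.
Solving gives Q = 328 with consumers paying $38 and producers receiving $26 (the $12 wedge).
Burden on consumers: $8; on producers: $4. (They sum to $12.)
The less price-elastic side of the market bears the larger share of a per-unit tax.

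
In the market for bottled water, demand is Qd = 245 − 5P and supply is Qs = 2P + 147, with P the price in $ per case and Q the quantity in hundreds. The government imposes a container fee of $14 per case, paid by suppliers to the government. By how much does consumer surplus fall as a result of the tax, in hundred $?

Without the tax, 245 − 5P = 2P + 147 gives 7P = 98, so P* = $14 and Q* = 175.
With the tax collected from suppliers, supply shifts: Qs = 2(P − 14) + 147.
Solving gives Q = 155 with buyers paying $18 and suppliers receiving $4 (the $14 wedge).
ΔCS is the trapezoid between Q = 155 and Q = 175 of height $4: ½ · (175 + 155) · 4 = $660.

Consumer surplus falls by $660 hundred.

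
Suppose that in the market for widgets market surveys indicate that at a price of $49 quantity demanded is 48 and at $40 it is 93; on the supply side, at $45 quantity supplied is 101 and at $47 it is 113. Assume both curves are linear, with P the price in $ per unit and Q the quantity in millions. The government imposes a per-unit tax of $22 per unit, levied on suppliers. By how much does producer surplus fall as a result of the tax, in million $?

Demand slope: (93 − 48)/(40 − 49) = -5, so Qd = 293 − 5P.
Supply slope: (113 − 101)/(47 − 45) = 6, so Qs = 6P − 169.
Without the tax, 293 − 5P = 6P − 169 gives 11P = 462, so P* = $42 and Q* = 83.
With the tax collected from suppliers, supply shifts: Qs = 6(P − 22) − 169.
Solving gives Q = 23 with buyers paying $54 and suppliers receiving $32 (the $22 wedge).
ΔPS is the trapezoid between Q = 23 and Q = 83 of height $10: ½ · (83 + 23) · 10 = $530.

Producer surplus falls by $530 million.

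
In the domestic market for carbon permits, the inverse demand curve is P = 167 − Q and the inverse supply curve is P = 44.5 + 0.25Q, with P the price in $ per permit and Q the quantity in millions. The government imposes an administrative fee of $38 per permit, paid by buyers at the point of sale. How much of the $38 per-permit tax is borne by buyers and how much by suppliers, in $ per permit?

Buyers bear $30.4 per permit; suppliers bear $7.6 per permit.

Rewrite in direct form: Qd = 167 − P and Qs = 4P − 178.
Without the tax, 167 − P = 4P − 178 gives 5P = 345, so P* = $69 and Q* = 98.
With the tax collected from buyers, demand (in seller-price terms) shifts: Qd = 167 − (P + 38).
Solving gives Q = 67.6 with buyers paying $99.4 and suppliers receiving $61.4 (the $38 wedge).
Burden on buyers: $30.4; on suppliers: $7.6. (They sum to $38.)
The less price-elastic side of the market bears the larger share of a per-unit tax.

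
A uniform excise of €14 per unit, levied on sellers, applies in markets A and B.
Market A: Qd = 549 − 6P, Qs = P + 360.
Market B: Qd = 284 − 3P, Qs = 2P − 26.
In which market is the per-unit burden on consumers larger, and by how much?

Market A: pre-tax P* = €27, Q* = 387; post-tax Q = 375; per-unit burden on consumers = €2.
Market B: pre-tax P* = €62, Q* = 98; post-tax Q = 81.2; per-unit burden on consumers = €5.6.
Difference: €2 vs €5.6 → market B is larger by €3.6.

Market B, by €3.6.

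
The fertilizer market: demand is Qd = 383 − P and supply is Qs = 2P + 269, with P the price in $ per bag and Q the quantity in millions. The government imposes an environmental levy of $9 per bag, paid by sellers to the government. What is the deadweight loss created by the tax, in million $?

Deadweight loss = $27 million.

Without the tax, 383 − P = 2P + 269 gives 3P = 114, so P* = $38 and Q* = 345.
With the tax collected from sellers, supply shifts: Qs = 2(P − 9) + 269.
Solving gives Q = 339 with consumers paying $44 and sellers receiving $35 (the $9 wedge).
Quantity falls by |ΔQ| = |345 − 339| = 6.
DWL = ½ · t · |ΔQ| = ½ · 9 · 6 = $27.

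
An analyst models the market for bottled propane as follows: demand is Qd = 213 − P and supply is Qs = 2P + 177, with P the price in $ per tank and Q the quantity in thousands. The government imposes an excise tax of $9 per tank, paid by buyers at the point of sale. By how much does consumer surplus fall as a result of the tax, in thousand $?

Consumer surplus falls by $1188 thousand.

Before the tax: set 213 − P = 2P + 177 → P* = $12, Q* = 201.
With the tax collected from buyers, demand (in seller-price terms) shifts: Qd = 213 − (P + 9).
New equilibrium: buyers pay $18, producers receive $9, Q = 195. (Wedge: Pb − Ps = 9.)
ΔCS is the trapezoid between Q = 195 and Q = 201 of height $6: ½ · (201 + 195) · 6 = $1188.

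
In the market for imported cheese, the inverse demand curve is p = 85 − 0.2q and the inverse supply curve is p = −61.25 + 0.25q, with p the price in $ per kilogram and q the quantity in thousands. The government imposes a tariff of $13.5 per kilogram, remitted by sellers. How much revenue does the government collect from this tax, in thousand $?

Tax revenue = $3982.5 thousand.

Inverting to q(p) form: qd = 425 − 5p; qs = 4p + 245.
Without the tax, 425 − 5p = 4p + 245 gives 9p = 180, so p* = $20 and q* = 325.
With the tax collected from sellers, supply shifts: qs = 4(p − 13.5) + 245.
New equilibrium: buyers pay $26, sellers receive $12.5, q = 295. (Wedge: pb − ps = 13.5.)
Revenue = t · Q = 13.5 · 295 = $3982.5.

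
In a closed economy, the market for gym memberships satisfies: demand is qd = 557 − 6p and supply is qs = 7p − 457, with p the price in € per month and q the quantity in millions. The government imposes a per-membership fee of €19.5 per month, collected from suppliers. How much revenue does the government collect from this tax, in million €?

Tax revenue = €507 million.

Before the tax: set 557 − 6p = 7p − 457 → p* = €78, q* = 89.
With the tax collected from suppliers, supply shifts: qs = 7(p − 19.5) − 457.
Solving gives q = 26 with consumers paying €88.5 and suppliers receiving €69 (the €19.5 wedge).
Revenue = t · Q = 19.5 · 26 = €507.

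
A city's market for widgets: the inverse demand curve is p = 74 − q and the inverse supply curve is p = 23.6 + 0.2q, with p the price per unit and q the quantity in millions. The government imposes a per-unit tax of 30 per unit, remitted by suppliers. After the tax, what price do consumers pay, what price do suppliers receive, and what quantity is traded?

Inverting to q(p) form: qd = 74 − p; qs = 5p − 118.
Without the tax, 74 − p = 5p − 118 gives 6p = 192, so p* = 32 and q* = 42.
With the tax collected from suppliers, supply shifts: qs = 5(p − 30) − 118.
Solving gives q = 17 with consumers paying 57 and suppliers receiving 27 (the 30 wedge).
The less price-elastic side of the market bears the larger share of a per-unit tax.

Consumers pay 57; suppliers receive 27; quantity = 17.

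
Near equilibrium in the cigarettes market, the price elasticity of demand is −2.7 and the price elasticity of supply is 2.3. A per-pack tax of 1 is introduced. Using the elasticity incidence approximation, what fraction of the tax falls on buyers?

Buyers' share ≈ 0.46.

Incidence ratio: buyers' share ≈ εs / (εs + |εd|) = 2.3 / (2.3 + 2.7) = 0.46.
Supply is the less elastic side, so buyers bear the smaller share.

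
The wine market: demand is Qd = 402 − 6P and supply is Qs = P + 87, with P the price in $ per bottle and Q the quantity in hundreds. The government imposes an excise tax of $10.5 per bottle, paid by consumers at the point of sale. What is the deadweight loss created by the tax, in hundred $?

Deadweight loss = $47.25 hundred.

Without the tax, 402 − 6P = P + 87 gives 7P = 315, so P* = $45 and Q* = 132.
With the tax collected from consumers, demand (in seller-price terms) shifts: Qd = 402 − 6(P + 10.5).
New equilibrium: consumers pay $46.5, producers receive $36, Q = 123. (Wedge: Pb − Ps = 10.5.)
Quantity falls by |ΔQ| = |132 − 123| = 9.
DWL = ½ · t · |ΔQ| = ½ · 10.5 · 9 = $47.25.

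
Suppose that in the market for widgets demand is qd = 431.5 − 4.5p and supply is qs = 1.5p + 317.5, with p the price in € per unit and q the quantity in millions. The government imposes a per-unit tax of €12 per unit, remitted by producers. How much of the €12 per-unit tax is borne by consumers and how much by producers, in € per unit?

Before the tax: set 431.5 − 4.5p = 1.5p + 317.5 → p* = €19, q* = 346.
With the tax collected from producers, supply shifts: qs = 1.5(p − 12) + 317.5.
New equilibrium: consumers pay €22, producers receive €10, q = 332.5. (Wedge: pb − ps = 12.)
Burden on consumers: €3; on producers: €9. (They sum to €12.)

Consumers bear €3 per unit; producers bear €9 per unit.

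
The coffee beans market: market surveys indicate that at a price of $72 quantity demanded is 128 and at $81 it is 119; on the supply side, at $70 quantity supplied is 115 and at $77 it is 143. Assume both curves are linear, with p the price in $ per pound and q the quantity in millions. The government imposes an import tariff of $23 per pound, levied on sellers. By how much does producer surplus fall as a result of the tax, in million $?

Demand slope: (119 − 128)/(81 − 72) = -1, so qd = 200 − p.
Supply slope: (143 − 115)/(77 − 70) = 4, so qs = 4p − 165.
Without the tax, 200 − p = 4p − 165 gives 5p = 365, so p* = $73 and q* = 127.
With the tax collected from sellers, supply shifts: qs = 4(p − 23) − 165.
Solving gives q = 108.6 with consumers paying $91.4 and sellers receiving $68.4 (the $23 wedge).
ΔPS is the trapezoid between Q = 108.6 and Q = 127 of height $4.6: ½ · (127 + 108.6) · 4.6 = $541.88.

Producer surplus falls by $541.88 million.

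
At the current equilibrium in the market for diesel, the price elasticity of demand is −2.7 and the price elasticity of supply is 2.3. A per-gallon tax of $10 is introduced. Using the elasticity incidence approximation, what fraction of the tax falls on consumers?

Incidence ratio: consumers' share ≈ εs / (εs + |εd|) = 2.3 / (2.3 + 2.7) = 0.46.
Supply is the less elastic side, so consumers bear the smaller share.

Consumers' share ≈ 0.46.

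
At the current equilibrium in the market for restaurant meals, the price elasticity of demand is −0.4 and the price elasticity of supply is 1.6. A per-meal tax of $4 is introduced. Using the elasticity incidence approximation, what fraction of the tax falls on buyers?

Buyers' share ≈ 0.8.

Incidence ratio: buyers' share ≈ εs / (εs + |εd|) = 1.6 / (1.6 + 0.4) = 0.8.
Supply is the more elastic side, so buyers bear the larger share.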